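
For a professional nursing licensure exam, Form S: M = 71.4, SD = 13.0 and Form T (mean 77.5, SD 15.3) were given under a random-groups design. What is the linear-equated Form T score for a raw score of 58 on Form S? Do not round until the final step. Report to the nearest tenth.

61.7

Linear equating: y = (SD_Y/SD_X)(x − M_X) + M_Y
y = (15.3/13.0)(58 − 71.4) + 77.5
y = 1.176923 × -13.4 + 77.5 = -15.7708 + 77.5 = 61.7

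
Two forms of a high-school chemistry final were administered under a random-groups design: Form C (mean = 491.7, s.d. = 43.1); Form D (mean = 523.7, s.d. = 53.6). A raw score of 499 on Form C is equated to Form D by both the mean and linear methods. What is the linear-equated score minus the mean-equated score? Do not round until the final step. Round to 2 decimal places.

1.78

Mean-equated: 499 + (523.7 − 491.7) = 531.00
Linear-equated: (53.6/43.1)(499 − 491.7) + 523.7 = 532.778
Difference = 532.778 − 531.00 = 1.78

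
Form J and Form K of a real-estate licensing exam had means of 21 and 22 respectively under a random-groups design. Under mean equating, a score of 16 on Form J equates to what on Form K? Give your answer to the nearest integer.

Mean equating: y = x + (M_Y − M_X) = 16 + (22 − 21) = 17

17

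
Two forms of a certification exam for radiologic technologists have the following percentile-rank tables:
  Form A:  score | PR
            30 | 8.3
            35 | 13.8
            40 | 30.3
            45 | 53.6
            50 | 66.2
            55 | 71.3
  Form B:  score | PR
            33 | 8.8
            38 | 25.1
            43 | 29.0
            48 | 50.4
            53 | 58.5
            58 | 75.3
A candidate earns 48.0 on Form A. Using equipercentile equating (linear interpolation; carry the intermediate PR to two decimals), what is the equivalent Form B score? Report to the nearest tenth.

53.8

PR of 48.0 on Form A: 53.6 + (48.0 − 45)/(50 − 45) × (66.2 − 53.6) = 61.16
On Form B, PR 61.16 falls between score 53 (PR 58.5) and 58 (PR 75.3).
Interpolate: 53 + (61.16 − 58.5)/(75.3 − 58.5) × (58 − 53) = 53.8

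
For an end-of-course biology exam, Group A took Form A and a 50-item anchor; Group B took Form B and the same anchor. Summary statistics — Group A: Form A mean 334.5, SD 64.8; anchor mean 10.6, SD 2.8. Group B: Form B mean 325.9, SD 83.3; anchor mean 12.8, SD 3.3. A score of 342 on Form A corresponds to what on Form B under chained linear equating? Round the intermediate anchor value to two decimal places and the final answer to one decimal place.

278.4

Form A → anchor (Group A): v = (2.8/64.8)(342 − 334.5) + 10.6 = 10.92
anchor → Form B (Group B): y = (83.3/3.3)(10.92 − 12.8) + 325.9 = 278.4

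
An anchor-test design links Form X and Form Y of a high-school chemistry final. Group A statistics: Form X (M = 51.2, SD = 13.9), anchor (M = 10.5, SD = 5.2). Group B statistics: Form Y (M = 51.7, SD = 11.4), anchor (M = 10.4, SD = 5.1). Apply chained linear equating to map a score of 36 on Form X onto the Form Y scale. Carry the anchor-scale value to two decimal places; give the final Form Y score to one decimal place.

Form X → anchor (Group A): v = (5.2/13.9)(36 − 51.2) + 10.5 = 4.81
anchor → Form Y (Group B): y = (11.4/5.1)(4.81 − 10.4) + 51.7 = 39.2

39.2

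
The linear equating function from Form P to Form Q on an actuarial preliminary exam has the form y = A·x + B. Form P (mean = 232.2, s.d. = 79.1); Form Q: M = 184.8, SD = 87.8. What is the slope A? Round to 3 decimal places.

A = SD_Y / SD_X = 87.8 / 79.1 = 1.110

1.110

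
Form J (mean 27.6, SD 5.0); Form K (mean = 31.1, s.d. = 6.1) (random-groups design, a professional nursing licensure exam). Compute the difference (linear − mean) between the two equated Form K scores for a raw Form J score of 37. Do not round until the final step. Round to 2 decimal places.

2.07

Mean-equated: 37 + (31.1 − 27.6) = 40.50
Linear-equated: (6.1/5.0)(37 − 27.6) + 31.1 = 42.568
Difference = 42.568 − 40.50 = 2.07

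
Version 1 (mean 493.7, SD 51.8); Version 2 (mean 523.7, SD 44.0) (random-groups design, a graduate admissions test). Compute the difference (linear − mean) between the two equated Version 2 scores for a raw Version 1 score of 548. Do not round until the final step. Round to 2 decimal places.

-8.18

Mean-equated: 548 + (523.7 − 493.7) = 578.00
Linear-equated: (44.0/51.8)(548 − 493.7) + 523.7 = 569.824
Difference = 569.824 − 578.00 = -8.18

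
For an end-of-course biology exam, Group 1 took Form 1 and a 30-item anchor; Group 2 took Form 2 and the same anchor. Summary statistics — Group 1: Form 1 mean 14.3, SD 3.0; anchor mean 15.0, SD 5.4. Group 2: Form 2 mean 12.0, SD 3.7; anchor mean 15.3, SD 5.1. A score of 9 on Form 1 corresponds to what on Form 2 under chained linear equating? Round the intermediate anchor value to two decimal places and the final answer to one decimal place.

Form 1 → anchor (Group 1): v = (5.4/3.0)(9 − 14.3) + 15.0 = 5.46
anchor → Form 2 (Group 2): y = (3.7/5.1)(5.46 − 15.3) + 12.0 = 4.9

4.9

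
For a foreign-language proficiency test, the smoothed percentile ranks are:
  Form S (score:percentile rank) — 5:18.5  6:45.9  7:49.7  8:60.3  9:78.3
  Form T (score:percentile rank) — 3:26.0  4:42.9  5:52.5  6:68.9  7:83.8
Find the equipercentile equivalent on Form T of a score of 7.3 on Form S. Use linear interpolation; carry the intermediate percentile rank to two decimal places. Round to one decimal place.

PR of 7.3 on Form S: 49.7 + (7.3 − 7)/(8 − 7) × (60.3 − 49.7) = 52.88
On Form T, PR 52.88 falls between score 5 (PR 52.5) and 6 (PR 68.9).
Interpolate: 5 + (52.88 − 52.5)/(68.9 − 52.5) × (6 − 5) = 5.0

5.0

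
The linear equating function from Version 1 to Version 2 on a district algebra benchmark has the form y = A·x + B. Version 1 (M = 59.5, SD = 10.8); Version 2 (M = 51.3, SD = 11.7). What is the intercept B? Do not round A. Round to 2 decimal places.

A = SD_Y / SD_X = 11.7 / 10.8 = 1.083333
B = M_Y − A·M_X = 51.3 − 1.083333 × 59.5 = -13.16

-13.16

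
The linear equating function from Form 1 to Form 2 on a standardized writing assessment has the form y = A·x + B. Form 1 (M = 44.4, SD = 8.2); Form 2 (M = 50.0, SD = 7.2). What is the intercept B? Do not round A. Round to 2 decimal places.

A = SD_Y / SD_X = 7.2 / 8.2 = 0.878049
B = M_Y − A·M_X = 50.0 − 0.878049 × 44.4 = 11.01

11.01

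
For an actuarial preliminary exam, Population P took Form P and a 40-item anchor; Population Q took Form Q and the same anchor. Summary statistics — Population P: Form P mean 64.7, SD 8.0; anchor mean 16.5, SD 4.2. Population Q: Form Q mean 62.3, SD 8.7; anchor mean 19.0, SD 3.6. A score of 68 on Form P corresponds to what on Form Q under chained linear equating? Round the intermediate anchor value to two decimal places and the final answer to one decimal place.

60.4

Form P → anchor (Population P): v = (4.2/8.0)(68 − 64.7) + 16.5 = 18.23
anchor → Form Q (Population Q): y = (8.7/3.6)(18.23 − 19.0) + 62.3 = 60.4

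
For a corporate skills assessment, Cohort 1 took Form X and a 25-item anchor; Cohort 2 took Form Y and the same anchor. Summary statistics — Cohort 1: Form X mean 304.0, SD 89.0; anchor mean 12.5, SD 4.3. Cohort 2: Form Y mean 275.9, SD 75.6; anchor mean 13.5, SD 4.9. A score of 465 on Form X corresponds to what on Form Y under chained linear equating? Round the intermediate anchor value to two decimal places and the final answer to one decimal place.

380.5

Form X → anchor (Cohort 1): v = (4.3/89.0)(465 − 304.0) + 12.5 = 20.28
anchor → Form Y (Cohort 2): y = (75.6/4.9)(20.28 − 13.5) + 275.9 = 380.5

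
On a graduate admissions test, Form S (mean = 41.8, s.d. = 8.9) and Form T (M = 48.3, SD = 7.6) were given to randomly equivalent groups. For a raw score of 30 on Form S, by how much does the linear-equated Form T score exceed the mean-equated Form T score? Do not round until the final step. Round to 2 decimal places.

Mean-equated: 30 + (48.3 − 41.8) = 36.50
Linear-equated: (7.6/8.9)(30 − 41.8) + 48.3 = 38.224
Difference = 38.224 − 36.50 = 1.72

1.72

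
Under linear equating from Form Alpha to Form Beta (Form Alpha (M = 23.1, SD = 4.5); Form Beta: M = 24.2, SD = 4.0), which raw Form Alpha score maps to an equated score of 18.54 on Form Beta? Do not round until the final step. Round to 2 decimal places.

16.73

Invert y = (SD_Y/SD_X)(x − M_X) + M_Y:
x = (SD_X/SD_Y)(y − M_Y) + M_X = (4.5/4.0)(18.54 − 24.2) + 23.1
x = 1.125000 × -5.660 + 23.1 = 16.73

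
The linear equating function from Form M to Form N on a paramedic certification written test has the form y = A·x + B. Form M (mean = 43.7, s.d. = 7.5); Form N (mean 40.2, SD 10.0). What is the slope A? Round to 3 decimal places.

1.333

A = SD_Y / SD_X = 10.0 / 7.5 = 1.333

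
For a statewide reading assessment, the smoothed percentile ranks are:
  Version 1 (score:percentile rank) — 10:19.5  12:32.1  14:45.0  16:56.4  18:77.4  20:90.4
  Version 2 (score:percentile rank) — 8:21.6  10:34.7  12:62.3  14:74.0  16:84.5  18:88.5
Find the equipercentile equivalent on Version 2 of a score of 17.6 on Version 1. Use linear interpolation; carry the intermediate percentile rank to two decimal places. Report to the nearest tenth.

PR of 17.6 on Version 1: 56.4 + (17.6 − 16)/(18 − 16) × (77.4 − 56.4) = 73.20
On Version 2, PR 73.20 falls between score 12 (PR 62.3) and 14 (PR 74.0).
Interpolate: 12 + (73.20 − 62.3)/(74.0 − 62.3) × (14 − 12) = 13.9

13.9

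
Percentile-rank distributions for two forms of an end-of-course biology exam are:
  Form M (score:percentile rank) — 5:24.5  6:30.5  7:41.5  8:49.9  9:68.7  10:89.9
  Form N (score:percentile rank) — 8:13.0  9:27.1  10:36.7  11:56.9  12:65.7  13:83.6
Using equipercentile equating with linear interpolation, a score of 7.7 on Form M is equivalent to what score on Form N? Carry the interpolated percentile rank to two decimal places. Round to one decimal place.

PR of 7.7 on Form M: 41.5 + (7.7 − 7)/(8 − 7) × (49.9 − 41.5) = 47.38
On Form N, PR 47.38 falls between score 10 (PR 36.7) and 11 (PR 56.9).
Interpolate: 10 + (47.38 − 36.7)/(56.9 − 36.7) × (11 − 10) = 10.5

10.5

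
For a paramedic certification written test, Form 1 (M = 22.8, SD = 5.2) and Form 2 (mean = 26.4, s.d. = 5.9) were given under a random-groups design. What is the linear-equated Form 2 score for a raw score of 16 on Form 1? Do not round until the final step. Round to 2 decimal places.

Linear equating: y = (SD_Y/SD_X)(x − M_X) + M_Y
y = (5.9/5.2)(16 − 22.8) + 26.4
y = 1.134615 × -6.8 + 26.4 = -7.7154 + 26.4 = 18.68

18.68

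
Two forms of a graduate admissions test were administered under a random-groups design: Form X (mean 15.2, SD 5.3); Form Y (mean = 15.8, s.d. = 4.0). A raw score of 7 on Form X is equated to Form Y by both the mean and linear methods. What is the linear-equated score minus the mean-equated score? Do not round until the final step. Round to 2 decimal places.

2.01

Mean-equated: 7 + (15.8 − 15.2) = 7.60
Linear-equated: (4.0/5.3)(7 − 15.2) + 15.8 = 9.611
Difference = 9.611 − 7.60 = 2.01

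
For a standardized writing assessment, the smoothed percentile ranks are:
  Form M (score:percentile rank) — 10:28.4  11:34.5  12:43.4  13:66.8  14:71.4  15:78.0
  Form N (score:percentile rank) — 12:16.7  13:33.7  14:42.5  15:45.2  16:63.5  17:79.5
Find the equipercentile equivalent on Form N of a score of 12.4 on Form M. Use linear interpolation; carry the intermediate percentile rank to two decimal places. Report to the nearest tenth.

PR of 12.4 on Form M: 43.4 + (12.4 − 12)/(13 − 12) × (66.8 − 43.4) = 52.76
On Form N, PR 52.76 falls between score 15 (PR 45.2) and 16 (PR 63.5).
Interpolate: 15 + (52.76 − 45.2)/(63.5 − 45.2) × (16 − 15) = 15.4

15.4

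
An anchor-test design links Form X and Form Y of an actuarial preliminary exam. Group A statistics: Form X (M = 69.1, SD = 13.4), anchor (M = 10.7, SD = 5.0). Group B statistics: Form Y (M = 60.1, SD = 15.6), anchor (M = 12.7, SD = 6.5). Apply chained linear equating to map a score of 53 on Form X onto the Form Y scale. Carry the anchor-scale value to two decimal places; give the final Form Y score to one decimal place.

40.9

Form X → anchor (Group A): v = (5.0/13.4)(53 − 69.1) + 10.7 = 4.69
anchor → Form Y (Group B): y = (15.6/6.5)(4.69 − 12.7) + 60.1 = 40.9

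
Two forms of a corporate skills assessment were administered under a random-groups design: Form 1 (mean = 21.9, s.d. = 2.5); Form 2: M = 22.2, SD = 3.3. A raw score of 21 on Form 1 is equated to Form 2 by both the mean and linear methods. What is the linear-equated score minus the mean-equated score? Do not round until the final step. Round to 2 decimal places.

Mean-equated: 21 + (22.2 − 21.9) = 21.30
Linear-equated: (3.3/2.5)(21 − 21.9) + 22.2 = 21.012
Difference = 21.012 − 21.30 = -0.29

-0.29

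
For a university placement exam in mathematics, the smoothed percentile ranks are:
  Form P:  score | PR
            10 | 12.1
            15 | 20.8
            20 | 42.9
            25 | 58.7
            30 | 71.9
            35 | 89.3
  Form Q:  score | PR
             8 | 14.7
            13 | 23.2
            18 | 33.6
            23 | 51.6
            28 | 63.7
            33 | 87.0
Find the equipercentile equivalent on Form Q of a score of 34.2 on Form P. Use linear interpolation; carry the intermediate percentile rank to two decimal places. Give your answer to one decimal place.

32.9

PR of 34.2 on Form P: 71.9 + (34.2 − 30)/(35 − 30) × (89.3 − 71.9) = 86.52
On Form Q, PR 86.52 falls between score 28 (PR 63.7) and 33 (PR 87.0).
Interpolate: 28 + (86.52 − 63.7)/(87.0 − 63.7) × (33 − 28) = 32.9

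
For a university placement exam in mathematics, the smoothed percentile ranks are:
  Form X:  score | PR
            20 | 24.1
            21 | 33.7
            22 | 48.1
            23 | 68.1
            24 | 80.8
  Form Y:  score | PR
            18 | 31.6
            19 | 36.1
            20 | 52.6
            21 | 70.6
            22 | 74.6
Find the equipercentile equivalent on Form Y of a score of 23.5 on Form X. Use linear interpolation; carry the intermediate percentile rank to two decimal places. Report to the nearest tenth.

PR of 23.5 on Form X: 68.1 + (23.5 − 23)/(24 − 23) × (80.8 − 68.1) = 74.45
On Form Y, PR 74.45 falls between score 21 (PR 70.6) and 22 (PR 74.6).
Interpolate: 21 + (74.45 − 70.6)/(74.6 − 70.6) × (22 − 21) = 22.0

22.0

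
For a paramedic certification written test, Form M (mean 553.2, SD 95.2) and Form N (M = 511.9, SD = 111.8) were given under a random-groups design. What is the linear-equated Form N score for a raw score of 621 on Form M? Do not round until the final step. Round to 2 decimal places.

Linear equating: y = (SD_Y/SD_X)(x − M_X) + M_Y
y = (111.8/95.2)(621 − 553.2) + 511.9
y = 1.174370 × 67.8 + 511.9 = 79.6223 + 511.9 = 591.52

591.52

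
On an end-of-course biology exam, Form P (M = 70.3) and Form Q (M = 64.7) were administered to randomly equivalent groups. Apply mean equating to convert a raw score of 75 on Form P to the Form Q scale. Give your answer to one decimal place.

Mean equating: y = x + (M_Y − M_X) = 75 + (64.7 − 70.3) = 69.4

69.4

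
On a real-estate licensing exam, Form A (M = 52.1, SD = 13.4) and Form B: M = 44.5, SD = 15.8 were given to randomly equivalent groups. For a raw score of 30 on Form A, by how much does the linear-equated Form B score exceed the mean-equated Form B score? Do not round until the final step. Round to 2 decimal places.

-3.96

Mean-equated: 30 + (44.5 − 52.1) = 22.40
Linear-equated: (15.8/13.4)(30 − 52.1) + 44.5 = 18.442
Difference = 18.442 − 22.40 = -3.96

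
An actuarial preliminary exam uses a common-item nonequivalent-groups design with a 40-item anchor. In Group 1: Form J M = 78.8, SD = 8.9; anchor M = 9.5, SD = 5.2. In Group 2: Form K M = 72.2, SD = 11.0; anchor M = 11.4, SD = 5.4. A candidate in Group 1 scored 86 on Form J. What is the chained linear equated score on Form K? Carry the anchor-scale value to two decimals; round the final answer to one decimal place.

Form J → anchor (Group 1): v = (5.2/8.9)(86 − 78.8) + 9.5 = 13.71
anchor → Form K (Group 2): y = (11.0/5.4)(13.71 − 11.4) + 72.2 = 76.9

76.9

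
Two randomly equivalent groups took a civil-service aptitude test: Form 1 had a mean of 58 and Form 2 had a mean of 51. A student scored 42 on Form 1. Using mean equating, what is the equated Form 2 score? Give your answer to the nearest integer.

35

Mean equating: y = x + (M_Y − M_X) = 42 + (51 − 58) = 35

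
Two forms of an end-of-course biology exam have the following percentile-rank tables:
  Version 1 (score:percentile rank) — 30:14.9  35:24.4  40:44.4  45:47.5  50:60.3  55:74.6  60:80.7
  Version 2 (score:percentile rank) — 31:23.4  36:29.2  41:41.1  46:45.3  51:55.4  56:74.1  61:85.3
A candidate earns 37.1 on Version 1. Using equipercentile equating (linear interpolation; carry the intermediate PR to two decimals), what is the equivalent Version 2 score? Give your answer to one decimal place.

PR of 37.1 on Version 1: 24.4 + (37.1 − 35)/(40 − 35) × (44.4 − 24.4) = 32.80
On Version 2, PR 32.80 falls between score 36 (PR 29.2) and 41 (PR 41.1).
Interpolate: 36 + (32.80 − 29.2)/(41.1 − 29.2) × (41 − 36) = 37.5

37.5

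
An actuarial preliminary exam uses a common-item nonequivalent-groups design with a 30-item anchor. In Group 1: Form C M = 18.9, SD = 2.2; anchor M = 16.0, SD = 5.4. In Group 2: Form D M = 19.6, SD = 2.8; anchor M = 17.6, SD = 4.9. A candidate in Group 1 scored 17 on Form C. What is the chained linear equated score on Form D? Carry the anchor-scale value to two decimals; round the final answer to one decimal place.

Form C → anchor (Group 1): v = (5.4/2.2)(17 − 18.9) + 16.0 = 11.34
anchor → Form D (Group 2): y = (2.8/4.9)(11.34 − 17.6) + 19.6 = 16.0

16.0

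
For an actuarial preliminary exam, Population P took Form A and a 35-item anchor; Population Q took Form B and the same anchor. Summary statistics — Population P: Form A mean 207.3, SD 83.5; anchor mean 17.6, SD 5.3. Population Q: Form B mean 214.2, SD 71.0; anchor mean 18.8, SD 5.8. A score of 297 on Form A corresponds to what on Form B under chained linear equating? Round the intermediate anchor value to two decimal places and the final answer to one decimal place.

Form A → anchor (Population P): v = (5.3/83.5)(297 − 207.3) + 17.6 = 23.29
anchor → Form B (Population Q): y = (71.0/5.8)(23.29 − 18.8) + 214.2 = 269.2

269.2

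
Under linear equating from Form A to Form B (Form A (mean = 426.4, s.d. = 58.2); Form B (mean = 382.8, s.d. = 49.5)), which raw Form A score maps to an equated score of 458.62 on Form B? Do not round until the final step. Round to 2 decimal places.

Invert y = (SD_Y/SD_X)(x − M_X) + M_Y:
x = (SD_X/SD_Y)(y − M_Y) + M_X = (58.2/49.5)(458.62 − 382.8) + 426.4
x = 1.175758 × 75.820 + 426.4 = 515.55

515.55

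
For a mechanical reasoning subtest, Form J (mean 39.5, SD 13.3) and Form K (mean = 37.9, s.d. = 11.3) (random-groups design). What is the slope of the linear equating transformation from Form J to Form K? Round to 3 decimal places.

0.850

A = SD_Y / SD_X = 11.3 / 13.3 = 0.850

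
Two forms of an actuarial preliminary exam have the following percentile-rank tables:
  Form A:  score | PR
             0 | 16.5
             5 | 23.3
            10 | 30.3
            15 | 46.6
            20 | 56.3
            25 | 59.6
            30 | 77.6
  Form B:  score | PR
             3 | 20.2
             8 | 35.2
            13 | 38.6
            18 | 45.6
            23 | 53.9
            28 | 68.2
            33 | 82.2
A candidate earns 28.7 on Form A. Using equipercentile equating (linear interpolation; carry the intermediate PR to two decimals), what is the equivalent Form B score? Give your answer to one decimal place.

PR of 28.7 on Form A: 59.6 + (28.7 − 25)/(30 − 25) × (77.6 − 59.6) = 72.92
On Form B, PR 72.92 falls between score 28 (PR 68.2) and 33 (PR 82.2).
Interpolate: 28 + (72.92 − 68.2)/(82.2 − 68.2) × (33 − 28) = 29.7

29.7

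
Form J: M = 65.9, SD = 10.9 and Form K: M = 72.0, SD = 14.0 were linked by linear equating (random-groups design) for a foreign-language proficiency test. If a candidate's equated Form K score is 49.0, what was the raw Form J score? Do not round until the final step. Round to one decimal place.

Invert y = (SD_Y/SD_X)(x − M_X) + M_Y:
x = (SD_X/SD_Y)(y − M_Y) + M_X = (10.9/14.0)(49.0 − 72.0) + 65.9
x = 0.778571 × -23.000 + 65.9 = 48.0

48.0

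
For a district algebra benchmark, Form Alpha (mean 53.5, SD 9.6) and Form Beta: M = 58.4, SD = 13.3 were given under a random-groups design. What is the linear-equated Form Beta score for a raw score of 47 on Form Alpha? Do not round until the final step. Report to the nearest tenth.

Linear equating: y = (SD_Y/SD_X)(x − M_X) + M_Y
y = (13.3/9.6)(47 − 53.5) + 58.4
y = 1.385417 × -6.5 + 58.4 = -9.0052 + 58.4 = 49.4

49.4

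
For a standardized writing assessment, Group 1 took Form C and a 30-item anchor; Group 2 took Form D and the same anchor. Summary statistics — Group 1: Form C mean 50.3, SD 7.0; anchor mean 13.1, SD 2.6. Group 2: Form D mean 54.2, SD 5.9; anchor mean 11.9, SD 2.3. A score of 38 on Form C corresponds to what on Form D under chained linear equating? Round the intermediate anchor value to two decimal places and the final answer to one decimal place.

45.6

Form C → anchor (Group 1): v = (2.6/7.0)(38 − 50.3) + 13.1 = 8.53
anchor → Form D (Group 2): y = (5.9/2.3)(8.53 − 11.9) + 54.2 = 45.6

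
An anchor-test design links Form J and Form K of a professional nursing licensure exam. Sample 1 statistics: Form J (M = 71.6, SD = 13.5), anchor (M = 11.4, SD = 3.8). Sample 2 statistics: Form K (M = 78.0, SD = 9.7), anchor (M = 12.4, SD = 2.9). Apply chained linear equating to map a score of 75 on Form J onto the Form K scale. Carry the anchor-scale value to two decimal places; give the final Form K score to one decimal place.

77.9

Form J → anchor (Sample 1): v = (3.8/13.5)(75 − 71.6) + 11.4 = 12.36
anchor → Form K (Sample 2): y = (9.7/2.9)(12.36 − 12.4) + 78.0 = 77.9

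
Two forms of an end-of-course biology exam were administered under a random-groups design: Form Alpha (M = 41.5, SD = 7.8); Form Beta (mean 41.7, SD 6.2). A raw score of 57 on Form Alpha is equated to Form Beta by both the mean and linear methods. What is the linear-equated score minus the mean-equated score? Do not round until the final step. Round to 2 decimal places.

Mean-equated: 57 + (41.7 − 41.5) = 57.20
Linear-equated: (6.2/7.8)(57 − 41.5) + 41.7 = 54.021
Difference = 54.021 − 57.20 = -3.18

-3.18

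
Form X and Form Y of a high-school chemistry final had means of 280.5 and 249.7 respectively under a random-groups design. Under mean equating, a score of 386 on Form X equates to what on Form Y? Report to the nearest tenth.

Mean equating: y = x + (M_Y − M_X) = 386 + (249.7 − 280.5) = 355.2

355.2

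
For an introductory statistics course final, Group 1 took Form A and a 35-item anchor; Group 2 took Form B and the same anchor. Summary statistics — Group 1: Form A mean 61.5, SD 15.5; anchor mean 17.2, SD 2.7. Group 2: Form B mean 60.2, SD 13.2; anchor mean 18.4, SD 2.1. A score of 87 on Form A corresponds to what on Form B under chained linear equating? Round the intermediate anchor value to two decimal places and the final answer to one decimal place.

Form A → anchor (Group 1): v = (2.7/15.5)(87 − 61.5) + 17.2 = 21.64
anchor → Form B (Group 2): y = (13.2/2.1)(21.64 − 18.4) + 60.2 = 80.6

80.6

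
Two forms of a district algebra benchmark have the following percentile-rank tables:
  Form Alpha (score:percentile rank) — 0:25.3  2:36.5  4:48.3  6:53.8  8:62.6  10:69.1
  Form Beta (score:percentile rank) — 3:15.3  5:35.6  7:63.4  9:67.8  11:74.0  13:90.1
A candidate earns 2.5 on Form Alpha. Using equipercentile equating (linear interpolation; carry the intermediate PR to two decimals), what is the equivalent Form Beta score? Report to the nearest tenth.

PR of 2.5 on Form Alpha: 36.5 + (2.5 − 2)/(4 − 2) × (48.3 − 36.5) = 39.45
On Form Beta, PR 39.45 falls between score 5 (PR 35.6) and 7 (PR 63.4).
Interpolate: 5 + (39.45 − 35.6)/(63.4 − 35.6) × (7 − 5) = 5.3

5.3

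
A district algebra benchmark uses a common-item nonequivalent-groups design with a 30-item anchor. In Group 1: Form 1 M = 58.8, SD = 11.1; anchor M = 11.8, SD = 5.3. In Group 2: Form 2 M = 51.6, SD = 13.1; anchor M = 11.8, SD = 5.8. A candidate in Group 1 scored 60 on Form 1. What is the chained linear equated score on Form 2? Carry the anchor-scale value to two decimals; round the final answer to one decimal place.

Form 1 → anchor (Group 1): v = (5.3/11.1)(60 − 58.8) + 11.8 = 12.37
anchor → Form 2 (Group 2): y = (13.1/5.8)(12.37 − 11.8) + 51.6 = 52.9

52.9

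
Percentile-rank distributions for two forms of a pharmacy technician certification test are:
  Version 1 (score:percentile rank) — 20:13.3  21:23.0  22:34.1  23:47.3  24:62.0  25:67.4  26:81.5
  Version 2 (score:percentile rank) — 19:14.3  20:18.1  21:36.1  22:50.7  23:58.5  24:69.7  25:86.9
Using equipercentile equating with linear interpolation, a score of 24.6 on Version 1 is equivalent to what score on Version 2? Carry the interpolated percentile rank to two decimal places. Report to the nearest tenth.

23.6

PR of 24.6 on Version 1: 62.0 + (24.6 − 24)/(25 − 24) × (67.4 − 62.0) = 65.24
On Version 2, PR 65.24 falls between score 23 (PR 58.5) and 24 (PR 69.7).
Interpolate: 23 + (65.24 − 58.5)/(69.7 − 58.5) × (24 − 23) = 23.6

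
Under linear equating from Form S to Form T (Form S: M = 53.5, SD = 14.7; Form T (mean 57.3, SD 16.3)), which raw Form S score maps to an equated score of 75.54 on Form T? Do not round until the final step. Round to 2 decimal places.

Invert y = (SD_Y/SD_X)(x − M_X) + M_Y:
x = (SD_X/SD_Y)(y − M_Y) + M_X = (14.7/16.3)(75.54 − 57.3) + 53.5
x = 0.901840 × 18.240 + 53.5 = 69.95

69.95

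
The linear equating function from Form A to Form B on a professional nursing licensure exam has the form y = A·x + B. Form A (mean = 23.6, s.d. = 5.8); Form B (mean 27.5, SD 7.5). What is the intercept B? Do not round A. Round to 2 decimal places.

-3.02

A = SD_Y / SD_X = 7.5 / 5.8 = 1.293103
B = M_Y − A·M_X = 27.5 − 1.293103 × 23.6 = -3.02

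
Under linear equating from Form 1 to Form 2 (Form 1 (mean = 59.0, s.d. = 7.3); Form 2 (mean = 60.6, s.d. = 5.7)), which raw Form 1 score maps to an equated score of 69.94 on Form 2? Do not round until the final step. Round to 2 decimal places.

Invert y = (SD_Y/SD_X)(x − M_X) + M_Y:
x = (SD_X/SD_Y)(y − M_Y) + M_X = (7.3/5.7)(69.94 − 60.6) + 59.0
x = 1.280702 × 9.340 + 59.0 = 70.96

70.96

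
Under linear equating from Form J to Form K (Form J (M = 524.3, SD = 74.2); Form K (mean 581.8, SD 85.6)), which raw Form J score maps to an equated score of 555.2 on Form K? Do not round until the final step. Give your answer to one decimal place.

501.2

Invert y = (SD_Y/SD_X)(x − M_X) + M_Y:
x = (SD_X/SD_Y)(y − M_Y) + M_X = (74.2/85.6)(555.2 − 581.8) + 524.3
x = 0.866822 × -26.600 + 524.3 = 501.2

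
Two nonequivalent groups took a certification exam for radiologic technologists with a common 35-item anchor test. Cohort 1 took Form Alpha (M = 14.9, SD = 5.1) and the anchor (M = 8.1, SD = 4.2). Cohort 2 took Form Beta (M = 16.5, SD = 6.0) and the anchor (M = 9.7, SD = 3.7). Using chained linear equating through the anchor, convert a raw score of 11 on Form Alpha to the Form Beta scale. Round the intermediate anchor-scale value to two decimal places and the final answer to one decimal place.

Form Alpha → anchor (Cohort 1): v = (4.2/5.1)(11 − 14.9) + 8.1 = 4.89
anchor → Form Beta (Cohort 2): y = (6.0/3.7)(4.89 − 9.7) + 16.5 = 8.7

8.7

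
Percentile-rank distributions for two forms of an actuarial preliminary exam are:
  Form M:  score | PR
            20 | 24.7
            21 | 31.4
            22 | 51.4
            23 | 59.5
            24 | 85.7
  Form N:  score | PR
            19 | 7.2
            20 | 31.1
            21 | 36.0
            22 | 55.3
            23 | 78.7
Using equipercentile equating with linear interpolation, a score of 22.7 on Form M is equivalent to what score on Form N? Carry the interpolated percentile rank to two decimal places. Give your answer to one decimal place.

PR of 22.7 on Form M: 51.4 + (22.7 − 22)/(23 − 22) × (59.5 − 51.4) = 57.07
On Form N, PR 57.07 falls between score 22 (PR 55.3) and 23 (PR 78.7).
Interpolate: 22 + (57.07 − 55.3)/(78.7 − 55.3) × (23 − 22) = 22.1

22.1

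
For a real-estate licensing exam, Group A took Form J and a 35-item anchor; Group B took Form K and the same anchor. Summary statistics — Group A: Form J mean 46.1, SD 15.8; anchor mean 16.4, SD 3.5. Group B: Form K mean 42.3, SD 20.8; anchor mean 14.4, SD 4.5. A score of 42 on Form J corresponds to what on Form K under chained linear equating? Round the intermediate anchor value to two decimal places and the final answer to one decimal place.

47.3

Form J → anchor (Group A): v = (3.5/15.8)(42 − 46.1) + 16.4 = 15.49
anchor → Form K (Group B): y = (20.8/4.5)(15.49 − 14.4) + 42.3 = 47.3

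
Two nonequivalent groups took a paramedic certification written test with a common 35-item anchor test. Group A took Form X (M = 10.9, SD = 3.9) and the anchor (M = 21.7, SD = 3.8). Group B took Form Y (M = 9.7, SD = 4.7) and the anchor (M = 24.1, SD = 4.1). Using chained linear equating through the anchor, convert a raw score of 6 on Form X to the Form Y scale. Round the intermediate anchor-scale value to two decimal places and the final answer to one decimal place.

1.5

Form X → anchor (Group A): v = (3.8/3.9)(6 − 10.9) + 21.7 = 16.93
anchor → Form Y (Group B): y = (4.7/4.1)(16.93 − 24.1) + 9.7 = 1.5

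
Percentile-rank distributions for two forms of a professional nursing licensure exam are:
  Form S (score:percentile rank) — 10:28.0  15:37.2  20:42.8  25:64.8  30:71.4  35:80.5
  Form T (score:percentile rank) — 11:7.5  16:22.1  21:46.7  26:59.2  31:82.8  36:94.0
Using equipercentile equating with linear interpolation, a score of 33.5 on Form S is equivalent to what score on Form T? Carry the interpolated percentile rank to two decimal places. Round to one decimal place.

29.9

PR of 33.5 on Form S: 71.4 + (33.5 − 30)/(35 − 30) × (80.5 − 71.4) = 77.77
On Form T, PR 77.77 falls between score 26 (PR 59.2) and 31 (PR 82.8).
Interpolate: 26 + (77.77 − 59.2)/(82.8 − 59.2) × (31 − 26) = 29.9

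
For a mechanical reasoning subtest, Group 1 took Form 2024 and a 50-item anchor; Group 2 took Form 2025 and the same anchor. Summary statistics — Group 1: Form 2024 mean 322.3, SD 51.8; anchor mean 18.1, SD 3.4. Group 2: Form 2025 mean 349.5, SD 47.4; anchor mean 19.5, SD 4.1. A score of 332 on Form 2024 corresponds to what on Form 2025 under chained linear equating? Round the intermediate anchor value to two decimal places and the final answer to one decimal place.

340.7

Form 2024 → anchor (Group 1): v = (3.4/51.8)(332 − 322.3) + 18.1 = 18.74
anchor → Form 2025 (Group 2): y = (47.4/4.1)(18.74 − 19.5) + 349.5 = 340.7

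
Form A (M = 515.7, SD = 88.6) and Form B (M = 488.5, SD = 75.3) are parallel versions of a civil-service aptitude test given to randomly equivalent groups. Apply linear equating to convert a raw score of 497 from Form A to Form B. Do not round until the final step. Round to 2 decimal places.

472.61

Linear equating: y = (SD_Y/SD_X)(x − M_X) + M_Y
y = (75.3/88.6)(497 − 515.7) + 488.5
y = 0.849887 × -18.7 + 488.5 = -15.8929 + 488.5 = 472.61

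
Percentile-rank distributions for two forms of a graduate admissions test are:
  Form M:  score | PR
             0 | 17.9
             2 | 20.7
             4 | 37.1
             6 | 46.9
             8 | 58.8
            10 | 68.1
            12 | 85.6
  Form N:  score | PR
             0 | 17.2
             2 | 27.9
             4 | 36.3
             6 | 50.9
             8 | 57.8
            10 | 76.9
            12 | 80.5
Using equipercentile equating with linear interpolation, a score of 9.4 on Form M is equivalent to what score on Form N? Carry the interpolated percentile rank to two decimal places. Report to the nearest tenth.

PR of 9.4 on Form M: 58.8 + (9.4 − 8)/(10 − 8) × (68.1 − 58.8) = 65.31
On Form N, PR 65.31 falls between score 8 (PR 57.8) and 10 (PR 76.9).
Interpolate: 8 + (65.31 − 57.8)/(76.9 − 57.8) × (10 − 8) = 8.8

8.8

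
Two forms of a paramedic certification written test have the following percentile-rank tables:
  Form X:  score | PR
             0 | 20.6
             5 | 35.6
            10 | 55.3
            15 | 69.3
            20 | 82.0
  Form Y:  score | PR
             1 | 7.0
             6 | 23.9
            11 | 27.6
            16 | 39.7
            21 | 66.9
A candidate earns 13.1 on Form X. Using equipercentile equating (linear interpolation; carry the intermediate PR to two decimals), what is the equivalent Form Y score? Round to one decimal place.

PR of 13.1 on Form X: 55.3 + (13.1 − 10)/(15 − 10) × (69.3 − 55.3) = 63.98
On Form Y, PR 63.98 falls between score 16 (PR 39.7) and 21 (PR 66.9).
Interpolate: 16 + (63.98 − 39.7)/(66.9 − 39.7) × (21 − 16) = 20.5

20.5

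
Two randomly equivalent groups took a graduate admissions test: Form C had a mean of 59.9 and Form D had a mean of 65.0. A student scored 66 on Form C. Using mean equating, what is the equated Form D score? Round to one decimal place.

71.1

Mean equating: y = x + (M_Y − M_X) = 66 + (65.0 − 59.9) = 71.1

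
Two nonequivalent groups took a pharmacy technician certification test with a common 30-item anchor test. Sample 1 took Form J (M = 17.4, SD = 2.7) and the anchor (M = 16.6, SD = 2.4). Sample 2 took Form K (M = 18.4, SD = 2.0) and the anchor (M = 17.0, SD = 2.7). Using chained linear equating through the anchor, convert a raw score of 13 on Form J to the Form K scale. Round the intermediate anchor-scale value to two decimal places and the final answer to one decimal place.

Form J → anchor (Sample 1): v = (2.4/2.7)(13 − 17.4) + 16.6 = 12.69
anchor → Form K (Sample 2): y = (2.0/2.7)(12.69 − 17.0) + 18.4 = 15.2

15.2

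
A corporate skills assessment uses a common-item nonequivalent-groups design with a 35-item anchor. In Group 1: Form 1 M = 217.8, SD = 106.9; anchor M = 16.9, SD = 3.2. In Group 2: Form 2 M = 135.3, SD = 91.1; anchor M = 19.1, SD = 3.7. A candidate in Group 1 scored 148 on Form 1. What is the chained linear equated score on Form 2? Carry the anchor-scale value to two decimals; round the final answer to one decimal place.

29.7

Form 1 → anchor (Group 1): v = (3.2/106.9)(148 − 217.8) + 16.9 = 14.81
anchor → Form 2 (Group 2): y = (91.1/3.7)(14.81 − 19.1) + 135.3 = 29.7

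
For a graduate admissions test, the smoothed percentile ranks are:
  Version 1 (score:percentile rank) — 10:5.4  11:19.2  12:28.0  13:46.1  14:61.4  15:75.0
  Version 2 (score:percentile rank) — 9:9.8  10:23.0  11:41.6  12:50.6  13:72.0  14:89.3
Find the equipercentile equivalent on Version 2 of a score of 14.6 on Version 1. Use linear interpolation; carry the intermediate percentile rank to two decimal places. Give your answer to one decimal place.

PR of 14.6 on Version 1: 61.4 + (14.6 − 14)/(15 − 14) × (75.0 − 61.4) = 69.56
On Version 2, PR 69.56 falls between score 12 (PR 50.6) and 13 (PR 72.0).
Interpolate: 12 + (69.56 − 50.6)/(72.0 − 50.6) × (13 − 12) = 12.9

12.9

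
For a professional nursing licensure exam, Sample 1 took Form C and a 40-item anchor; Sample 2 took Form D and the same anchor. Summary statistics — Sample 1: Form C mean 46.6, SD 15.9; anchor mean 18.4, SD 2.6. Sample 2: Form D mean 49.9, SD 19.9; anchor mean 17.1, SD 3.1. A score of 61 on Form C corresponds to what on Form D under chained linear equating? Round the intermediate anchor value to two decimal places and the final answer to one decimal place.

73.3

Form C → anchor (Sample 1): v = (2.6/15.9)(61 − 46.6) + 18.4 = 20.75
anchor → Form D (Sample 2): y = (19.9/3.1)(20.75 − 17.1) + 49.9 = 73.3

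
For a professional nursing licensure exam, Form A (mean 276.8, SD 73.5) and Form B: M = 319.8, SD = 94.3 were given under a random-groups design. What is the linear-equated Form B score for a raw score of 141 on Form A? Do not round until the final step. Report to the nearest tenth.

Linear equating: y = (SD_Y/SD_X)(x − M_X) + M_Y
y = (94.3/73.5)(141 − 276.8) + 319.8
y = 1.282993 × -135.8 + 319.8 = -174.2305 + 319.8 = 145.6

145.6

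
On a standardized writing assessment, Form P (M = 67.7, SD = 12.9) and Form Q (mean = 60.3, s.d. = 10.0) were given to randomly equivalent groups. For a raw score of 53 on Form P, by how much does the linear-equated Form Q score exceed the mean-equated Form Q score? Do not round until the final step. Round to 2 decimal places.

3.30

Mean-equated: 53 + (60.3 − 67.7) = 45.60
Linear-equated: (10.0/12.9)(53 − 67.7) + 60.3 = 48.905
Difference = 48.905 − 45.60 = 3.30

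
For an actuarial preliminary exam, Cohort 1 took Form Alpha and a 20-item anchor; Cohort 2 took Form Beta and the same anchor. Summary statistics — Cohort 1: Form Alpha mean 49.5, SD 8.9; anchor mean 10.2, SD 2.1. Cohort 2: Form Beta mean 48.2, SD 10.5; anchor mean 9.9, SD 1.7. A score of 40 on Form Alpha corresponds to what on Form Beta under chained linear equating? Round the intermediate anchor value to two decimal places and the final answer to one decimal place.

36.2

Form Alpha → anchor (Cohort 1): v = (2.1/8.9)(40 − 49.5) + 10.2 = 7.96
anchor → Form Beta (Cohort 2): y = (10.5/1.7)(7.96 − 9.9) + 48.2 = 36.2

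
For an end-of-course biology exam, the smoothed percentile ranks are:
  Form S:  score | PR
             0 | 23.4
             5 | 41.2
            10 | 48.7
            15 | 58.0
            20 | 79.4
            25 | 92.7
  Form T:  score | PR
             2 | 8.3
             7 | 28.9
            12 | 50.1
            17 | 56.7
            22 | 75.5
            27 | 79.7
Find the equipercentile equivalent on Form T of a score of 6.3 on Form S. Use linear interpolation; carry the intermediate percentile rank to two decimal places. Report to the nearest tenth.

10.4

PR of 6.3 on Form S: 41.2 + (6.3 − 5)/(10 − 5) × (48.7 − 41.2) = 43.15
On Form T, PR 43.15 falls between score 7 (PR 28.9) and 12 (PR 50.1).
Interpolate: 7 + (43.15 − 28.9)/(50.1 − 28.9) × (12 − 7) = 10.4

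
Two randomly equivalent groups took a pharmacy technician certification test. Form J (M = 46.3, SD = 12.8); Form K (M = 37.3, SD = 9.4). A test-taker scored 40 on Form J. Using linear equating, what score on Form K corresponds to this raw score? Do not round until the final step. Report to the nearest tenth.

Linear equating: y = (SD_Y/SD_X)(x − M_X) + M_Y
y = (9.4/12.8)(40 − 46.3) + 37.3
y = 0.734375 × -6.3 + 37.3 = -4.6266 + 37.3 = 32.7

32.7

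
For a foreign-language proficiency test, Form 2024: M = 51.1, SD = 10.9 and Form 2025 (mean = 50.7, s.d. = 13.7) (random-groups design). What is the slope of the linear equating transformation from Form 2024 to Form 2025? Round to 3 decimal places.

1.257

A = SD_Y / SD_X = 13.7 / 10.9 = 1.257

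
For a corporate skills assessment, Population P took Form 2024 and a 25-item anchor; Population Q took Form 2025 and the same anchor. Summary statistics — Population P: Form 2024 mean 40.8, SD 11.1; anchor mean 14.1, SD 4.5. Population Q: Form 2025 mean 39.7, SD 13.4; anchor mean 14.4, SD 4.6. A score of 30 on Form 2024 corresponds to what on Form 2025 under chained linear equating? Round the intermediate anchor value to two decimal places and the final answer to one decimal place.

Form 2024 → anchor (Population P): v = (4.5/11.1)(30 − 40.8) + 14.1 = 9.72
anchor → Form 2025 (Population Q): y = (13.4/4.6)(9.72 − 14.4) + 39.7 = 26.1

26.1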